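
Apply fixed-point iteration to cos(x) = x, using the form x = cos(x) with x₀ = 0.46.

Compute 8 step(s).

Equation: cos(x) = x
Fixed-point form: x = cos(x)
x₀ = 0.46

x_1 = g(0.460000) = 0.896052
x_2 = g(0.896052) = 0.624697
x_3 = g(0.624697) = 0.811140
x_4 = g(0.811140) = 0.688672
x_5 = g(0.688672) = 0.772091
x_6 = g(0.772091) = 0.716454
x_7 = g(0.716454) = 0.754139
x_8 = g(0.754139) = 0.728861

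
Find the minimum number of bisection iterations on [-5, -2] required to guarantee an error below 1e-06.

We need (b-a)/2^n ≤ 1e-06
(-2 - (-5))/2^n ≤ 1e-06
3/2^n ≤ 1e-06
2^n ≥ 3000000
n ≥ log₂(3000000) = 21.52
n ≥ 22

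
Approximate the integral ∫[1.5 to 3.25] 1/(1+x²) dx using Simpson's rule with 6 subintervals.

f(x) = 1/(1+x²)
a = 1.5, b = 3.25, n = 6
h = (b - a)/n = 0.291667

Simpson's rule: (h/3)[f(x₀) + 4f(x₁) + 2f(x₂) + ... + f(xₙ)]

x_0 = 1.5000, f(x_0) = 0.307692, coefficient = 1
x_1 = 1.7917, f(x_1) = 0.237526, coefficient = 4
x_2 = 2.0833, f(x_2) = 0.187256, coefficient = 2
x_3 = 2.3750, f(x_3) = 0.150588, coefficient = 4
x_4 = 2.6667, f(x_4) = 0.123288, coefficient = 2
x_5 = 2.9583, f(x_5) = 0.102546, coefficient = 4
x_6 = 3.2500, f(x_6) = 0.086486, coefficient = 1

I ≈ (0.291667/3) × 2.977906 = 0.289519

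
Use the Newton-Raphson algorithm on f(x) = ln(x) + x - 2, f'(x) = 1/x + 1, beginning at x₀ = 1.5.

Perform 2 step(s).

f(x) = ln(x) + x - 2
f'(x) = 1/x + 1
x₀ = 1.5

Newton-Raphson formula: x_{n+1} = x_n - f(x_n)/f'(x_n)

Iteration 1:
  f(1.500000) = -0.094535
  f'(1.500000) = 1.666667
  x_1 = 1.500000 - (-0.094535)/1.666667 = 1.556721
Iteration 2:
  f(1.556721) = -0.000697
  f'(1.556721) = 1.642376
  x_2 = 1.556721 - (-0.000697)/1.642376 = 1.557146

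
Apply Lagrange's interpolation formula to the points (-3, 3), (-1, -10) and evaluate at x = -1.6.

Lagrange interpolation formula:
P(x) = Σ yᵢ × Lᵢ(x)
where Lᵢ(x) = Π_{j≠i} (x - xⱼ)/(xᵢ - xⱼ)

L_0(-1.6) = (-1.6 - (-1))/(-3 - (-1)) = 0.300000
L_1(-1.6) = (-1.6 - (-3))/(-1 - (-3)) = 0.700000

P(-1.6) = 3×L_0(-1.6) + (-10)×L_1(-1.6)
P(-1.6) = -6.100000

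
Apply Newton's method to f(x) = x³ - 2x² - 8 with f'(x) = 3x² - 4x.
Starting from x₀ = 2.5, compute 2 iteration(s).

f(x) = x³ - 2x² - 8
f'(x) = 3x² - 4x
x₀ = 2.5

Newton-Raphson formula: x_{n+1} = x_n - f(x_n)/f'(x_n)

Iteration 1:
  f(2.500000) = -4.875000
  f'(2.500000) = 8.750000
  x_1 = 2.500000 - (-4.875000)/8.750000 = 3.057143
Iteration 2:
  f(3.057143) = 1.880187
  f'(3.057143) = 15.809796
  x_2 = 3.057143 - 1.880187/15.809796 = 2.938217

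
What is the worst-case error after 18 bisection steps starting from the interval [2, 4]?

Bisection error bound: |error| ≤ (b-a)/2^n
|error| ≤ (4 - 2)/2^18 = 2/2^18
|error| ≤ 0.0000076294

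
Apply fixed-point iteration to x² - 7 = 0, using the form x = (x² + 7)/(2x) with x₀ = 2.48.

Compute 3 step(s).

Equation: x² - 7 = 0
Fixed-point form: x = (x² + 7)/(2x)
x₀ = 2.48

x_1 = g(2.480000) = 2.651290
x_2 = g(2.651290) = 2.645757
x_3 = g(2.645757) = 2.645751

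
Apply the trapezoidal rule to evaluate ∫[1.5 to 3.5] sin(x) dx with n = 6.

f(x) = sin(x)
a = 1.5, b = 3.5, n = 6
h = (b - a)/n = 0.333333

Trapezoidal rule: (h/2)[f(x₀) + 2f(x₁) + 2f(x₂) + ... + f(xₙ)]

x_0 = 1.5000, f(x_0) = 0.997495, coefficient = 1
x_1 = 1.8333, f(x_1) = 0.965735, coefficient = 2
x_2 = 2.1667, f(x_2) = 0.827660, coefficient = 2
x_3 = 2.5000, f(x_3) = 0.598472, coefficient = 2
x_4 = 2.8333, f(x_4) = 0.303400, coefficient = 2
x_5 = 3.1667, f(x_5) = -0.025071, coefficient = 2
x_6 = 3.5000, f(x_6) = -0.350783, coefficient = 1

I ≈ (0.333333/2) × 5.987104 = 0.997851
Exact value: 1.007194
Error: 0.009343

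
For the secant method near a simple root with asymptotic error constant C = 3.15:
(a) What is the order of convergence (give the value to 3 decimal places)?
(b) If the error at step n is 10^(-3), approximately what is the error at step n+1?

(a) Secant method has superlinear convergence with order φ = (1+√5)/2 ≈ 1.618.
    This means |e_{n+1}| ≈ C|e_n|^1.618.

(b) With |e_n| = 10^(-3) and C = 3.15:
    |e_{n+1}| ≈ 3.15 × (10^(-3))^1.618 = 3.15 × 10^(-4.85)

(a) ≈ 1.618 (golden ratio); (b) |e_{n+1}| ≈ 4.408e-05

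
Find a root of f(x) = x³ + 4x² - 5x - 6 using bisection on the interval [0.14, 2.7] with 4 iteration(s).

f(x) = x³ + 4x² - 5x - 6
Initial interval: [0.14, 2.7]

Iteration 1:
  c_1 = (0.140000 + 2.700000)/2 = 1.420000
  f(c_1) = f(1.420000) = -2.171112
  f(a) × f(c) ≥ 0, new interval: [1.420000, 2.700000]
Iteration 2:
  c_2 = (1.420000 + 2.700000)/2 = 2.060000
  f(c_2) = f(2.060000) = 9.416216
  f(a) × f(c) < 0, new interval: [1.420000, 2.060000]
Iteration 3:
  c_3 = (1.420000 + 2.060000)/2 = 1.740000
  f(c_3) = f(1.740000) = 2.678424
  f(a) × f(c) < 0, new interval: [1.420000, 1.740000]
Iteration 4:
  c_4 = (1.420000 + 1.740000)/2 = 1.580000
  f(c_4) = f(1.580000) = 0.029912
  f(a) × f(c) < 0, new interval: [1.420000, 1.580000]

After 4 iteration(s), the approximation is c_4 = 1.580000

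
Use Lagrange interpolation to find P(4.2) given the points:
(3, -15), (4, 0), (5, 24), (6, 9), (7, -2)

Lagrange interpolation formula:
P(x) = Σ yᵢ × Lᵢ(x)
where Lᵢ(x) = Π_{j≠i} (x - xⱼ)/(xᵢ - xⱼ)

L_0(4.2) = (4.2 - 4)/(3 - 4) × (4.2 - 5)/(3 - 5) × (4.2 - 6)/(3 - 6) × (4.2 - 7)/(3 - 7) = -0.033600
L_1(4.2) = (4.2 - 3)/(4 - 3) × (4.2 - 5)/(4 - 5) × (4.2 - 6)/(4 - 6) × (4.2 - 7)/(4 - 7) = 0.806400
L_2(4.2) = (4.2 - 3)/(5 - 3) × (4.2 - 4)/(5 - 4) × (4.2 - 6)/(5 - 6) × (4.2 - 7)/(5 - 7) = 0.302400
L_3(4.2) = (4.2 - 3)/(6 - 3) × (4.2 - 4)/(6 - 4) × (4.2 - 5)/(6 - 5) × (4.2 - 7)/(6 - 7) = -0.089600
L_4(4.2) = (4.2 - 3)/(7 - 3) × (4.2 - 4)/(7 - 4) × (4.2 - 5)/(7 - 5) × (4.2 - 6)/(7 - 6) = 0.014400

P(4.2) = (-15)×L_0(4.2) + 0×L_1(4.2) + 24×L_2(4.2) + 9×L_3(4.2) + (-2)×L_4(4.2)
P(4.2) = 6.926400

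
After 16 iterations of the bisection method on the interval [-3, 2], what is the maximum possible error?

Bisection error bound: |error| ≤ (b-a)/2^n
|error| ≤ (2 - (-3))/2^16 = 5/2^16
|error| ≤ 0.0000762939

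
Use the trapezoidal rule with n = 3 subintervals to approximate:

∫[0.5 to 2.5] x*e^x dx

f(x) = x*e^x
a = 0.5, b = 2.5, n = 3
h = (b - a)/n = 0.666667

Trapezoidal rule: (h/2)[f(x₀) + 2f(x₁) + 2f(x₂) + ... + f(xₙ)]

x_0 = 0.5000, f(x_0) = 0.824361, coefficient = 1
x_1 = 1.1667, f(x_1) = 3.746482, coefficient = 2
x_2 = 1.8333, f(x_2) = 11.466952, coefficient = 2
x_3 = 2.5000, f(x_3) = 30.456235, coefficient = 1

I ≈ (0.666667/2) × 61.707464 = 20.569155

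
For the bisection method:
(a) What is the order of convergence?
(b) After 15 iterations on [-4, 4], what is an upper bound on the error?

(a) Bisection has linear (order 1) convergence; the error is halved each step.

(b) Error bound = (b-a)/2^n = (4 - (-4))/2^{15}
    = 8/2^{15}

(a) 1 (linear); (b) error ≤ 2.44e-04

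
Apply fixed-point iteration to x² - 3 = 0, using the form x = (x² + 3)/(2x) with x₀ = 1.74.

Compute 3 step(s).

Equation: x² - 3 = 0
Fixed-point form: x = (x² + 3)/(2x)
x₀ = 1.74

x_1 = g(1.740000) = 1.732069
x_2 = g(1.732069) = 1.732051
x_3 = g(1.732051) = 1.732051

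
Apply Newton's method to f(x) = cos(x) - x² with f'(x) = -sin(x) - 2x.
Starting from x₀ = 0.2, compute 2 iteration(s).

f(x) = cos(x) - x²
f'(x) = -sin(x) - 2x
x₀ = 0.2

Newton-Raphson formula: x_{n+1} = x_n - f(x_n)/f'(x_n)

Iteration 1:
  f(0.200000) = 0.940067
  f'(0.200000) = -0.598669
  x_1 = 0.200000 - 0.940067/(-0.598669) = 1.770260
Iteration 2:
  f(1.770260) = -3.331965
  f'(1.770260) = -4.520693
  x_2 = 1.770260 - (-3.331965)/(-4.520693) = 1.033213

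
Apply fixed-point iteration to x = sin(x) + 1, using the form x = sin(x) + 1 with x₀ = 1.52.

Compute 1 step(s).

Equation: x = sin(x) + 1
Fixed-point form: x = sin(x) + 1
x₀ = 1.52

x_1 = g(1.520000) = 1.998710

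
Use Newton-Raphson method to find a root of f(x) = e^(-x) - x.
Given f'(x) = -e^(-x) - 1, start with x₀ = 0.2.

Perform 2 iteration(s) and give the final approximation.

f(x) = e^(-x) - x
f'(x) = -e^(-x) - 1
x₀ = 0.2

Newton-Raphson formula: x_{n+1} = x_n - f(x_n)/f'(x_n)

Iteration 1:
  f(0.200000) = 0.618731
  f'(0.200000) = -1.818731
  x_1 = 0.200000 - 0.618731/(-1.818731) = 0.540199
Iteration 2:
  f(0.540199) = 0.042433
  f'(0.540199) = -1.582632
  x_2 = 0.540199 - 0.042433/(-1.582632) = 0.567011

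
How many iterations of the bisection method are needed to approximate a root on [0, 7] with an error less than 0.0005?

We need (b-a)/2^n ≤ 0.0005
(7 - 0)/2^n ≤ 0.0005
7/2^n ≤ 0.0005
2^n ≥ 14000
n ≥ log₂(14000) = 13.77
n ≥ 14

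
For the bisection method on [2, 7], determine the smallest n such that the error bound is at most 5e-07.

We need (b-a)/2^n ≤ 5e-07
(7 - 2)/2^n ≤ 5e-07
5/2^n ≤ 5e-07
2^n ≥ 10000000
n ≥ log₂(10000000) = 23.25
n ≥ 24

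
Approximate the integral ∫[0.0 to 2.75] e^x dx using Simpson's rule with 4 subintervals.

f(x) = e^x
a = 0.0, b = 2.75, n = 4
h = (b - a)/n = 0.687500

Simpson's rule: (h/3)[f(x₀) + 4f(x₁) + 2f(x₂) + ... + f(xₙ)]

x_0 = 0.0000, f(x_0) = 1.000000, coefficient = 1
x_1 = 0.6875, f(x_1) = 1.988737, coefficient = 4
x_2 = 1.3750, f(x_2) = 3.955077, coefficient = 2
x_3 = 2.0625, f(x_3) = 7.865609, coefficient = 4
x_4 = 2.7500, f(x_4) = 15.642632, coefficient = 1

I ≈ (0.687500/3) × 63.970172 = 14.659831
Exact value: 14.642632
Error: 0.017199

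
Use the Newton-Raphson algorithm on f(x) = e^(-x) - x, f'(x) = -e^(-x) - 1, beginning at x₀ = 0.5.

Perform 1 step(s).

f(x) = e^(-x) - x
f'(x) = -e^(-x) - 1
x₀ = 0.5

Newton-Raphson formula: x_{n+1} = x_n - f(x_n)/f'(x_n)

Iteration 1:
  f(0.500000) = 0.106531
  f'(0.500000) = -1.606531
  x_1 = 0.500000 - 0.106531/(-1.606531) = 0.566311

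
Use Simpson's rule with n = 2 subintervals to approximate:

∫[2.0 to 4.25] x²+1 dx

f(x) = x²+1
a = 2.0, b = 4.25, n = 2
h = (b - a)/n = 1.125000

Simpson's rule: (h/3)[f(x₀) + 4f(x₁) + 2f(x₂) + ... + f(xₙ)]

x_0 = 2.0000, f(x_0) = 5.000000, coefficient = 1
x_1 = 3.1250, f(x_1) = 10.765625, coefficient = 4
x_2 = 4.2500, f(x_2) = 19.062500, coefficient = 1

I ≈ (1.125000/3) × 67.125000 = 25.171875
Exact value: 25.171875
Error: 0.000000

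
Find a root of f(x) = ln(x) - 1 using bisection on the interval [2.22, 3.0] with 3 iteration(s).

f(x) = ln(x) - 1
Initial interval: [2.22, 3.0]

Iteration 1:
  c_1 = (2.220000 + 3.000000)/2 = 2.610000
  f(c_1) = f(2.610000) = -0.040650
  f(a) × f(c) ≥ 0, new interval: [2.610000, 3.000000]
Iteration 2:
  c_2 = (2.610000 + 3.000000)/2 = 2.805000
  f(c_2) = f(2.805000) = 0.031404
  f(a) × f(c) < 0, new interval: [2.610000, 2.805000]
Iteration 3:
  c_3 = (2.610000 + 2.805000)/2 = 2.707500
  f(c_3) = f(2.707500) = -0.003974
  f(a) × f(c) ≥ 0, new interval: [2.707500, 2.805000]

After 3 iteration(s), the approximation is c_3 = 2.707500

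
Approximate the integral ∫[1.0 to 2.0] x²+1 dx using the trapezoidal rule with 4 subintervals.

f(x) = x²+1
a = 1.0, b = 2.0, n = 4
h = (b - a)/n = 0.250000

Trapezoidal rule: (h/2)[f(x₀) + 2f(x₁) + 2f(x₂) + ... + f(xₙ)]

x_0 = 1.0000, f(x_0) = 2.000000, coefficient = 1
x_1 = 1.2500, f(x_1) = 2.562500, coefficient = 2
x_2 = 1.5000, f(x_2) = 3.250000, coefficient = 2
x_3 = 1.7500, f(x_3) = 4.062500, coefficient = 2
x_4 = 2.0000, f(x_4) = 5.000000, coefficient = 1

I ≈ (0.250000/2) × 26.750000 = 3.343750
Exact value: 3.333333
Error: 0.010417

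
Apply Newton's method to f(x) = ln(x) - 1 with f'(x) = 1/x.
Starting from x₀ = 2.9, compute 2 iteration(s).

f(x) = ln(x) - 1
f'(x) = 1/x
x₀ = 2.9

Newton-Raphson formula: x_{n+1} = x_n - f(x_n)/f'(x_n)

Iteration 1:
  f(2.900000) = 0.064711
  f'(2.900000) = 0.344828
  x_1 = 2.900000 - 0.064711/0.344828 = 2.712339
Iteration 2:
  f(2.712339) = -0.002189
  f'(2.712339) = 0.368685
  x_2 = 2.712339 - (-0.002189)/0.368685 = 2.718275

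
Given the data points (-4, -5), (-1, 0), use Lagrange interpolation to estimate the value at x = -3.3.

Lagrange interpolation formula:
P(x) = Σ yᵢ × Lᵢ(x)
where Lᵢ(x) = Π_{j≠i} (x - xⱼ)/(xᵢ - xⱼ)

L_0(-3.3) = (-3.3 - (-1))/(-4 - (-1)) = 0.766667
L_1(-3.3) = (-3.3 - (-4))/(-1 - (-4)) = 0.233333

P(-3.3) = (-5)×L_0(-3.3) + 0×L_1(-3.3)
P(-3.3) = -3.833333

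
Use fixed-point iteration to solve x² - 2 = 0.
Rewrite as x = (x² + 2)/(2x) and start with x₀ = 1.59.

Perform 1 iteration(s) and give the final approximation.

Equation: x² - 2 = 0
Fixed-point form: x = (x² + 2)/(2x)
x₀ = 1.59

x_1 = g(1.590000) = 1.423931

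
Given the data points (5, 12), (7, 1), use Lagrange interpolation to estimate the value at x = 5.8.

Lagrange interpolation formula:
P(x) = Σ yᵢ × Lᵢ(x)
where Lᵢ(x) = Π_{j≠i} (x - xⱼ)/(xᵢ - xⱼ)

L_0(5.8) = (5.8 - 7)/(5 - 7) = 0.600000
L_1(5.8) = (5.8 - 5)/(7 - 5) = 0.400000

P(5.8) = 12×L_0(5.8) + 1×L_1(5.8)
P(5.8) = 7.600000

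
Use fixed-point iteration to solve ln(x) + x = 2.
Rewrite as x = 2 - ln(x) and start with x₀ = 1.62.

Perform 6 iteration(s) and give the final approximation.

Equation: ln(x) + x = 2
Fixed-point form: x = 2 - ln(x)
x₀ = 1.62

x_1 = g(1.620000) = 1.517574
x_2 = g(1.517574) = 1.582887
x_3 = g(1.582887) = 1.540750
x_4 = g(1.540750) = 1.567731
x_5 = g(1.567731) = 1.550371
x_6 = g(1.550371) = 1.561506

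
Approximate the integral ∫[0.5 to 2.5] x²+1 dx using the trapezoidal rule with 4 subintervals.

f(x) = x²+1
a = 0.5, b = 2.5, n = 4
h = (b - a)/n = 0.500000

Trapezoidal rule: (h/2)[f(x₀) + 2f(x₁) + 2f(x₂) + ... + f(xₙ)]

x_0 = 0.5000, f(x_0) = 1.250000, coefficient = 1
x_1 = 1.0000, f(x_1) = 2.000000, coefficient = 2
x_2 = 1.5000, f(x_2) = 3.250000, coefficient = 2
x_3 = 2.0000, f(x_3) = 5.000000, coefficient = 2
x_4 = 2.5000, f(x_4) = 7.250000, coefficient = 1

I ≈ (0.500000/2) × 29.000000 = 7.250000
Exact value: 7.166667
Error: 0.083333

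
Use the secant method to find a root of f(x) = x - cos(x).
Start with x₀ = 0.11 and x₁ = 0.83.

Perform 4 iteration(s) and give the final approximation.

f(x) = x - cos(x)
x₀ = 0.11, x₁ = 0.83

Secant formula: x_{n+1} = x_n - f(x_n)(x_n - x_{n-1})/(f(x_n) - f(x_{n-1}))

Iteration 1:
  f(0.110000) = -0.883956
  f(0.830000) = 0.155124
  x_2 = 0.830000 - 0.155124×(0.830000 - 0.110000)/(0.155124 - (-0.883956))
       = 0.722511
Iteration 2:
  f(0.830000) = 0.155124
  f(0.722511) = -0.027636
  x_3 = 0.722511 - (-0.027636)×(0.722511 - 0.830000)/(-0.027636 - 0.155124)
       = 0.738765
Iteration 3:
  f(0.722511) = -0.027636
  f(0.738765) = -0.000535
  x_4 = 0.738765 - (-0.000535)×(0.738765 - 0.722511)/(-0.000535 - (-0.027636))
       = 0.739086
Iteration 4:
  f(0.738765) = -0.000535
  f(0.739086) = 0.000002
  x_5 = 0.739086 - 0.000002×(0.739086 - 0.738765)/(0.000002 - (-0.000535))
       = 0.739085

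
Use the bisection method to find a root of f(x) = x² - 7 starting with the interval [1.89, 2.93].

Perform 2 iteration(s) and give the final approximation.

f(x) = x² - 7
Initial interval: [1.89, 2.93]

Iteration 1:
  c_1 = (1.890000 + 2.930000)/2 = 2.410000
  f(c_1) = f(2.410000) = -1.191900
  f(a) × f(c) ≥ 0, new interval: [2.410000, 2.930000]
Iteration 2:
  c_2 = (2.410000 + 2.930000)/2 = 2.670000
  f(c_2) = f(2.670000) = 0.128900
  f(a) × f(c) < 0, new interval: [2.410000, 2.670000]

After 2 iteration(s), the approximation is c_2 = 2.670000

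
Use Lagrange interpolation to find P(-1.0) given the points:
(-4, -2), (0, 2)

Lagrange interpolation formula:
P(x) = Σ yᵢ × Lᵢ(x)
where Lᵢ(x) = Π_{j≠i} (x - xⱼ)/(xᵢ - xⱼ)

L_0(-1.0) = (-1.0 - 0)/(-4 - 0) = 0.250000
L_1(-1.0) = (-1.0 - (-4))/(0 - (-4)) = 0.750000

P(-1.0) = (-2)×L_0(-1.0) + 2×L_1(-1.0)
P(-1.0) = 1.000000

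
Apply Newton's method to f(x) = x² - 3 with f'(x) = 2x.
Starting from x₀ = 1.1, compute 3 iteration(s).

f(x) = x² - 3
f'(x) = 2x
x₀ = 1.1

Newton-Raphson formula: x_{n+1} = x_n - f(x_n)/f'(x_n)

Iteration 1:
  f(1.100000) = -1.790000
  f'(1.100000) = 2.200000
  x_1 = 1.100000 - (-1.790000)/2.200000 = 1.913636
Iteration 2:
  f(1.913636) = 0.662004
  f'(1.913636) = 3.827273
  x_2 = 1.913636 - 0.662004/3.827273 = 1.740666
Iteration 3:
  f(1.740666) = 0.029919
  f'(1.740666) = 3.481332
  x_3 = 1.740666 - 0.029919/3.481332 = 1.732072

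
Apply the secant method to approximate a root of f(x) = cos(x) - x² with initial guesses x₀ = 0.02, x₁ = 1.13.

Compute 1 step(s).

f(x) = cos(x) - x²
x₀ = 0.02, x₁ = 1.13

Secant formula: x_{n+1} = x_n - f(x_n)(x_n - x_{n-1})/(f(x_n) - f(x_{n-1}))

Iteration 1:
  f(0.020000) = 0.999400
  f(1.130000) = -0.850240
  x_2 = 1.130000 - (-0.850240)×(1.130000 - 0.020000)/(-0.850240 - 0.999400)
       = 0.619757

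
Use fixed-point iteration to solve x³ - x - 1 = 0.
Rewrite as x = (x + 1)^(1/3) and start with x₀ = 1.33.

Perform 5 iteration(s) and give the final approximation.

Equation: x³ - x - 1 = 0
Fixed-point form: x = (x + 1)^(1/3)
x₀ = 1.33

x_1 = g(1.330000) = 1.325721
x_2 = g(1.325721) = 1.324908
x_3 = g(1.324908) = 1.324754
x_4 = g(1.324754) = 1.324725
x_5 = g(1.324725) = 1.324719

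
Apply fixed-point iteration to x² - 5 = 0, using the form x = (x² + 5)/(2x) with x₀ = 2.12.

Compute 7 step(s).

Equation: x² - 5 = 0
Fixed-point form: x = (x² + 5)/(2x)
x₀ = 2.12

x_1 = g(2.120000) = 2.239245
x_2 = g(2.239245) = 2.236070
x_3 = g(2.236070) = 2.236068
x_4 = g(2.236068) = 2.236068
x_5 = g(2.236068) = 2.236068
x_6 = g(2.236068) = 2.236068
x_7 = g(2.236068) = 2.236068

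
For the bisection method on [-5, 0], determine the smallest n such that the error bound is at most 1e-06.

We need (b-a)/2^n ≤ 1e-06
(0 - (-5))/2^n ≤ 1e-06
5/2^n ≤ 1e-06
2^n ≥ 5000000
n ≥ log₂(5000000) = 22.25
n ≥ 23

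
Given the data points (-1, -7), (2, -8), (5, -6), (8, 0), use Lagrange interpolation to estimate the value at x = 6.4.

Lagrange interpolation formula:
P(x) = Σ yᵢ × Lᵢ(x)
where Lᵢ(x) = Π_{j≠i} (x - xⱼ)/(xᵢ - xⱼ)

L_0(6.4) = (6.4 - 2)/(-1 - 2) × (6.4 - 5)/(-1 - 5) × (6.4 - 8)/(-1 - 8) = 0.060840
L_1(6.4) = (6.4 - (-1))/(2 - (-1)) × (6.4 - 5)/(2 - 5) × (6.4 - 8)/(2 - 8) = -0.306963
L_2(6.4) = (6.4 - (-1))/(5 - (-1)) × (6.4 - 2)/(5 - 2) × (6.4 - 8)/(5 - 8) = 0.964741
L_3(6.4) = (6.4 - (-1))/(8 - (-1)) × (6.4 - 2)/(8 - 2) × (6.4 - 5)/(8 - 5) = 0.281383

P(6.4) = (-7)×L_0(6.4) + (-8)×L_1(6.4) + (-6)×L_2(6.4) + 0×L_3(6.4)
P(6.4) = -3.758617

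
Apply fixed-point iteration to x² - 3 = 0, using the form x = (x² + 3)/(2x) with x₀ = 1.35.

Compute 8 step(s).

Equation: x² - 3 = 0
Fixed-point form: x = (x² + 3)/(2x)
x₀ = 1.35

x_1 = g(1.350000) = 1.786111
x_2 = g(1.786111) = 1.732869
x_3 = g(1.732869) = 1.732051
x_4 = g(1.732051) = 1.732051
x_5 = g(1.732051) = 1.732051
x_6 = g(1.732051) = 1.732051
x_7 = g(1.732051) = 1.732051
x_8 = g(1.732051) = 1.732051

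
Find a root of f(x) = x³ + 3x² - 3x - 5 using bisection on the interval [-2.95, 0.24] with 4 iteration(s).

f(x) = x³ + 3x² - 3x - 5
Initial interval: [-2.95, 0.24]

Iteration 1:
  c_1 = (-2.950000 + 0.240000)/2 = -1.355000
  f(c_1) = f(-1.355000) = 2.085261
  f(a) × f(c) ≥ 0, new interval: [-1.355000, 0.240000]
Iteration 2:
  c_2 = (-1.355000 + 0.240000)/2 = -0.557500
  f(c_2) = f(-0.557500) = -2.568356
  f(a) × f(c) < 0, new interval: [-1.355000, -0.557500]
Iteration 3:
  c_3 = (-1.355000 + (-0.557500))/2 = -0.956250
  f(c_3) = f(-0.956250) = -0.262416
  f(a) × f(c) < 0, new interval: [-1.355000, -0.956250]
Iteration 4:
  c_4 = (-1.355000 + (-0.956250))/2 = -1.155625
  f(c_4) = f(-1.155625) = 0.929981
  f(a) × f(c) ≥ 0, new interval: [-1.155625, -0.956250]

After 4 iteration(s), the approximation is c_4 = -1.155625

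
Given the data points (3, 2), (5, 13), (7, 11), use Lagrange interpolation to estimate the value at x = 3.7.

Lagrange interpolation formula:
P(x) = Σ yᵢ × Lᵢ(x)
where Lᵢ(x) = Π_{j≠i} (x - xⱼ)/(xᵢ - xⱼ)

L_0(3.7) = (3.7 - 5)/(3 - 5) × (3.7 - 7)/(3 - 7) = 0.536250
L_1(3.7) = (3.7 - 3)/(5 - 3) × (3.7 - 7)/(5 - 7) = 0.577500
L_2(3.7) = (3.7 - 3)/(7 - 3) × (3.7 - 5)/(7 - 5) = -0.113750

P(3.7) = 2×L_0(3.7) + 13×L_1(3.7) + 11×L_2(3.7)
P(3.7) = 7.328750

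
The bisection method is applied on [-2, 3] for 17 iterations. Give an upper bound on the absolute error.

Bisection error bound: |error| ≤ (b-a)/2^n
|error| ≤ (3 - (-2))/2^17 = 5/2^17
|error| ≤ 0.0000381470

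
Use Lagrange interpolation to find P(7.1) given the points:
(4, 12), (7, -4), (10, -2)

Lagrange interpolation formula:
P(x) = Σ yᵢ × Lᵢ(x)
where Lᵢ(x) = Π_{j≠i} (x - xⱼ)/(xᵢ - xⱼ)

L_0(7.1) = (7.1 - 7)/(4 - 7) × (7.1 - 10)/(4 - 10) = -0.016111
L_1(7.1) = (7.1 - 4)/(7 - 4) × (7.1 - 10)/(7 - 10) = 0.998889
L_2(7.1) = (7.1 - 4)/(10 - 4) × (7.1 - 7)/(10 - 7) = 0.017222

P(7.1) = 12×L_0(7.1) + (-4)×L_1(7.1) + (-2)×L_2(7.1)
P(7.1) = -4.223333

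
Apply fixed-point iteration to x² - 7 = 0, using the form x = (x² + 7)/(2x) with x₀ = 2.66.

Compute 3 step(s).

Equation: x² - 7 = 0
Fixed-point form: x = (x² + 7)/(2x)
x₀ = 2.66

x_1 = g(2.660000) = 2.645789
x_2 = g(2.645789) = 2.645751
x_3 = g(2.645751) = 2.645751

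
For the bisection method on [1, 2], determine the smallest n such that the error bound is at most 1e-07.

We need (b-a)/2^n ≤ 1e-07
(2 - 1)/2^n ≤ 1e-07
1/2^n ≤ 1e-07
2^n ≥ 10000000
n ≥ log₂(10000000) = 23.25
n ≥ 24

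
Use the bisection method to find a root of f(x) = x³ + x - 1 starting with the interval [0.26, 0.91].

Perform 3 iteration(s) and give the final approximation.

f(x) = x³ + x - 1
Initial interval: [0.26, 0.91]

Iteration 1:
  c_1 = (0.260000 + 0.910000)/2 = 0.585000
  f(c_1) = f(0.585000) = -0.214798
  f(a) × f(c) ≥ 0, new interval: [0.585000, 0.910000]
Iteration 2:
  c_2 = (0.585000 + 0.910000)/2 = 0.747500
  f(c_2) = f(0.747500) = 0.165170
  f(a) × f(c) < 0, new interval: [0.585000, 0.747500]
Iteration 3:
  c_3 = (0.585000 + 0.747500)/2 = 0.666250
  f(c_3) = f(0.666250) = -0.038009
  f(a) × f(c) ≥ 0, new interval: [0.666250, 0.747500]

After 3 iteration(s), the approximation is c_3 = 0.666250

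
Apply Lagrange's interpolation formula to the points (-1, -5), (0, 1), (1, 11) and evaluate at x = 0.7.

Lagrange interpolation formula:
P(x) = Σ yᵢ × Lᵢ(x)
where Lᵢ(x) = Π_{j≠i} (x - xⱼ)/(xᵢ - xⱼ)

L_0(0.7) = (0.7 - 0)/(-1 - 0) × (0.7 - 1)/(-1 - 1) = -0.105000
L_1(0.7) = (0.7 - (-1))/(0 - (-1)) × (0.7 - 1)/(0 - 1) = 0.510000
L_2(0.7) = (0.7 - (-1))/(1 - (-1)) × (0.7 - 0)/(1 - 0) = 0.595000

P(0.7) = (-5)×L_0(0.7) + 1×L_1(0.7) + 11×L_2(0.7)
P(0.7) = 7.580000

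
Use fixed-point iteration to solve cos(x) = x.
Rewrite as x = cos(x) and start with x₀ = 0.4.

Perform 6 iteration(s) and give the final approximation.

Equation: cos(x) = x
Fixed-point form: x = cos(x)
x₀ = 0.4

x_1 = g(0.400000) = 0.921061
x_2 = g(0.921061) = 0.604976
x_3 = g(0.604976) = 0.822516
x_4 = g(0.822516) = 0.680380
x_5 = g(0.680380) = 0.777334
x_6 = g(0.777334) = 0.712786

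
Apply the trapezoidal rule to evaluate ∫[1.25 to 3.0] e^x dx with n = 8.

f(x) = e^x
a = 1.25, b = 3.0, n = 8
h = (b - a)/n = 0.218750

Trapezoidal rule: (h/2)[f(x₀) + 2f(x₁) + 2f(x₂) + ... + f(xₙ)]

x_0 = 1.2500, f(x_0) = 3.490343, coefficient = 1
x_1 = 1.4688, f(x_1) = 4.343802, coefficient = 2
x_2 = 1.6875, f(x_2) = 5.405949, coefficient = 2
x_3 = 1.9062, f(x_3) = 6.727812, coefficient = 2
x_4 = 2.1250, f(x_4) = 8.372897, coefficient = 2
x_5 = 2.3438, f(x_5) = 10.420239, coefficient = 2
x_6 = 2.5625, f(x_6) = 12.968197, coefficient = 2
x_7 = 2.7812, f(x_7) = 16.139182, coefficient = 2
x_8 = 3.0000, f(x_8) = 20.085537, coefficient = 1

I ≈ (0.218750/2) × 152.332039 = 16.661317
Exact value: 16.595194
Error: 0.066123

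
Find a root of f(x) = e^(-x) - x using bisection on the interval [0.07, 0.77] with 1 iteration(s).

f(x) = e^(-x) - x
Initial interval: [0.07, 0.77]

Iteration 1:
  c_1 = (0.070000 + 0.770000)/2 = 0.420000
  f(c_1) = f(0.420000) = 0.237047
  f(a) × f(c) ≥ 0, new interval: [0.420000, 0.770000]

After 1 iteration(s), the approximation is c_1 = 0.420000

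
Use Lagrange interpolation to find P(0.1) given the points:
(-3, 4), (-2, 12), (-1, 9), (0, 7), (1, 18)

Lagrange interpolation formula:
P(x) = Σ yᵢ × Lᵢ(x)
where Lᵢ(x) = Π_{j≠i} (x - xⱼ)/(xᵢ - xⱼ)

L_0(0.1) = (0.1 - (-2))/(-3 - (-2)) × (0.1 - (-1))/(-3 - (-1)) × (0.1 - 0)/(-3 - 0) × (0.1 - 1)/(-3 - 1) = -0.008663
L_1(0.1) = (0.1 - (-3))/(-2 - (-3)) × (0.1 - (-1))/(-2 - (-1)) × (0.1 - 0)/(-2 - 0) × (0.1 - 1)/(-2 - 1) = 0.051150
L_2(0.1) = (0.1 - (-3))/(-1 - (-3)) × (0.1 - (-2))/(-1 - (-2)) × (0.1 - 0)/(-1 - 0) × (0.1 - 1)/(-1 - 1) = -0.146475
L_3(0.1) = (0.1 - (-3))/(0 - (-3)) × (0.1 - (-2))/(0 - (-2)) × (0.1 - (-1))/(0 - (-1)) × (0.1 - 1)/(0 - 1) = 1.074150
L_4(0.1) = (0.1 - (-3))/(1 - (-3)) × (0.1 - (-2))/(1 - (-2)) × (0.1 - (-1))/(1 - (-1)) × (0.1 - 0)/(1 - 0) = 0.029838

P(0.1) = 4×L_0(0.1) + 12×L_1(0.1) + 9×L_2(0.1) + 7×L_3(0.1) + 18×L_4(0.1)
P(0.1) = 7.317000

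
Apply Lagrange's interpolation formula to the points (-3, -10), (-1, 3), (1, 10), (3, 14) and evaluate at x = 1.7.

Lagrange interpolation formula:
P(x) = Σ yᵢ × Lᵢ(x)
where Lᵢ(x) = Π_{j≠i} (x - xⱼ)/(xᵢ - xⱼ)

L_0(1.7) = (1.7 - (-1))/(-3 - (-1)) × (1.7 - 1)/(-3 - 1) × (1.7 - 3)/(-3 - 3) = 0.051187
L_1(1.7) = (1.7 - (-3))/(-1 - (-3)) × (1.7 - 1)/(-1 - 1) × (1.7 - 3)/(-1 - 3) = -0.267313
L_2(1.7) = (1.7 - (-3))/(1 - (-3)) × (1.7 - (-1))/(1 - (-1)) × (1.7 - 3)/(1 - 3) = 1.031063
L_3(1.7) = (1.7 - (-3))/(3 - (-3)) × (1.7 - (-1))/(3 - (-1)) × (1.7 - 1)/(3 - 1) = 0.185063

P(1.7) = (-10)×L_0(1.7) + 3×L_1(1.7) + 10×L_2(1.7) + 14×L_3(1.7)
P(1.7) = 11.587688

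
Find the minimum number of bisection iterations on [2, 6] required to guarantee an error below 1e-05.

We need (b-a)/2^n ≤ 1e-05
(6 - 2)/2^n ≤ 1e-05
4/2^n ≤ 1e-05
2^n ≥ 400000
n ≥ log₂(400000) = 18.61
n ≥ 19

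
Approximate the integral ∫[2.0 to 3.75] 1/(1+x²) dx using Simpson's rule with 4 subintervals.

f(x) = 1/(1+x²)
a = 2.0, b = 3.75, n = 4
h = (b - a)/n = 0.437500

Simpson's rule: (h/3)[f(x₀) + 4f(x₁) + 2f(x₂) + ... + f(xₙ)]

x_0 = 2.0000, f(x_0) = 0.200000, coefficient = 1
x_1 = 2.4375, f(x_1) = 0.144063, coefficient = 4
x_2 = 2.8750, f(x_2) = 0.107926, coefficient = 2
x_3 = 3.3125, f(x_3) = 0.083524, coefficient = 4
x_4 = 3.7500, f(x_4) = 0.066390, coefficient = 1

I ≈ (0.437500/3) × 1.392588 = 0.203086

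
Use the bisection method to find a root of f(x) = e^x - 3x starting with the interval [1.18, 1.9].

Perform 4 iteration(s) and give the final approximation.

f(x) = e^x - 3x
Initial interval: [1.18, 1.9]

Iteration 1:
  c_1 = (1.180000 + 1.900000)/2 = 1.540000
  f(c_1) = f(1.540000) = 0.044590
  f(a) × f(c) < 0, new interval: [1.180000, 1.540000]
Iteration 2:
  c_2 = (1.180000 + 1.540000)/2 = 1.360000
  f(c_2) = f(1.360000) = -0.183807
  f(a) × f(c) ≥ 0, new interval: [1.360000, 1.540000]
Iteration 3:
  c_3 = (1.360000 + 1.540000)/2 = 1.450000
  f(c_3) = f(1.450000) = -0.086885
  f(a) × f(c) ≥ 0, new interval: [1.450000, 1.540000]
Iteration 4:
  c_4 = (1.450000 + 1.540000)/2 = 1.495000
  f(c_4) = f(1.495000) = -0.025663
  f(a) × f(c) ≥ 0, new interval: [1.495000, 1.540000]

After 4 iteration(s), the approximation is c_4 = 1.495000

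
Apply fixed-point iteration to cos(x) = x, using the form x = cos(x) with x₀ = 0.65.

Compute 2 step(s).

Equation: cos(x) = x
Fixed-point form: x = cos(x)
x₀ = 0.65

x_1 = g(0.650000) = 0.796084
x_2 = g(0.796084) = 0.699511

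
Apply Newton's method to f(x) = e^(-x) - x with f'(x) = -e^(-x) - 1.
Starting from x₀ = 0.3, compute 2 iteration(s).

f(x) = e^(-x) - x
f'(x) = -e^(-x) - 1
x₀ = 0.3

Newton-Raphson formula: x_{n+1} = x_n - f(x_n)/f'(x_n)

Iteration 1:
  f(0.300000) = 0.440818
  f'(0.300000) = -1.740818
  x_1 = 0.300000 - 0.440818/(-1.740818) = 0.553225
Iteration 2:
  f(0.553225) = 0.021868
  f'(0.553225) = -1.575092
  x_2 = 0.553225 - 0.021868/(-1.575092) = 0.567108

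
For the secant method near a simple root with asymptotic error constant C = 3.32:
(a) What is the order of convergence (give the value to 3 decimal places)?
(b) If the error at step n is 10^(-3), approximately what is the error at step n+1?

(a) Secant method has superlinear convergence with order φ = (1+√5)/2 ≈ 1.618.
    This means |e_{n+1}| ≈ C|e_n|^1.618.

(b) With |e_n| = 10^(-3) and C = 3.32:
    |e_{n+1}| ≈ 3.32 × (10^(-3))^1.618 = 3.32 × 10^(-4.85)

(a) ≈ 1.618 (golden ratio); (b) |e_{n+1}| ≈ 4.646e-05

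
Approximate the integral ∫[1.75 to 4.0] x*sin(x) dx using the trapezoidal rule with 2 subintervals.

f(x) = x*sin(x)
a = 1.75, b = 4.0, n = 2
h = (b - a)/n = 1.125000

Trapezoidal rule: (h/2)[f(x₀) + 2f(x₁) + 2f(x₂) + ... + f(xₙ)]

x_0 = 1.7500, f(x_0) = 1.721975, coefficient = 1
x_1 = 2.8750, f(x_1) = 0.757407, coefficient = 2
x_2 = 4.0000, f(x_2) = -3.027210, coefficient = 1

I ≈ (1.125000/2) × 0.209580 = 0.117889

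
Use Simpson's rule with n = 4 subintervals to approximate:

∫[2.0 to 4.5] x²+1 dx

f(x) = x²+1
a = 2.0, b = 4.5, n = 4
h = (b - a)/n = 0.625000

Simpson's rule: (h/3)[f(x₀) + 4f(x₁) + 2f(x₂) + ... + f(xₙ)]

x_0 = 2.0000, f(x_0) = 5.000000, coefficient = 1
x_1 = 2.6250, f(x_1) = 7.890625, coefficient = 4
x_2 = 3.2500, f(x_2) = 11.562500, coefficient = 2
x_3 = 3.8750, f(x_3) = 16.015625, coefficient = 4
x_4 = 4.5000, f(x_4) = 21.250000, coefficient = 1

I ≈ (0.625000/3) × 145.000000 = 30.208333
Exact value: 30.208333
Error: 0.000000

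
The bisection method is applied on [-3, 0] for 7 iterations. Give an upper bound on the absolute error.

Bisection error bound: |error| ≤ (b-a)/2^n
|error| ≤ (0 - (-3))/2^7 = 3/2^7
|error| ≤ 0.0234375000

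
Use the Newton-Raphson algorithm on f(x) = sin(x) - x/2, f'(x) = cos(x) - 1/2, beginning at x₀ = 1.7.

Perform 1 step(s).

f(x) = sin(x) - x/2
f'(x) = cos(x) - 1/2
x₀ = 1.7

Newton-Raphson formula: x_{n+1} = x_n - f(x_n)/f'(x_n)

Iteration 1:
  f(1.700000) = 0.141665
  f'(1.700000) = -0.628844
  x_1 = 1.700000 - 0.141665/(-0.628844) = 1.925278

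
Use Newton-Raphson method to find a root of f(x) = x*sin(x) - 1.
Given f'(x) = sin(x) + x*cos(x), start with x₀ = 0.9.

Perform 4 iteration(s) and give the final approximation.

f(x) = x*sin(x) - 1
f'(x) = sin(x) + x*cos(x)
x₀ = 0.9

Newton-Raphson formula: x_{n+1} = x_n - f(x_n)/f'(x_n)

Iteration 1:
  f(0.900000) = -0.295006
  f'(0.900000) = 1.342776
  x_1 = 0.900000 - (-0.295006)/1.342776 = 1.119698
Iteration 2:
  f(1.119698) = 0.007694
  f'(1.119698) = 1.388106
  x_2 = 1.119698 - 0.007694/1.388106 = 1.114156
Iteration 3:
  f(1.114156) = -0.000002
  f'(1.114156) = 1.388810
  x_3 = 1.114156 - (-0.000002)/1.388810 = 1.114157
Iteration 4:
  f(1.114157) = 0.000000
  f'(1.114157) = 1.388809
  x_4 = 1.114157 - 0.000000/1.388809 = 1.114157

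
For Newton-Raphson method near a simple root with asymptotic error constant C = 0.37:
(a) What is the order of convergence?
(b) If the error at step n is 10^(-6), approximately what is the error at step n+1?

(a) Newton-Raphson has quadratic (order 2) convergence near simple roots.
    This means |e_{n+1}| ≈ C|e_n|².

(b) With |e_n| = 10^(-6) and C = 0.37:
    |e_{n+1}| ≈ 0.37 × (10^(-6))² = 0.37 × 10^(-12)

(a) 2 (quadratic); (b) |e_{n+1}| ≈ 3.700e-13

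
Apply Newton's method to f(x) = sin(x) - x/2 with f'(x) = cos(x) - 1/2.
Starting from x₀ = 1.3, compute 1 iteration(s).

f(x) = sin(x) - x/2
f'(x) = cos(x) - 1/2
x₀ = 1.3

Newton-Raphson formula: x_{n+1} = x_n - f(x_n)/f'(x_n)

Iteration 1:
  f(1.300000) = 0.313558
  f'(1.300000) = -0.232501
  x_1 = 1.300000 - 0.313558/(-0.232501) = 2.648631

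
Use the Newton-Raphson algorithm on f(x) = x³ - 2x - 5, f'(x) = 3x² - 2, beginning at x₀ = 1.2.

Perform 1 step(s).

f(x) = x³ - 2x - 5
f'(x) = 3x² - 2
x₀ = 1.2

Newton-Raphson formula: x_{n+1} = x_n - f(x_n)/f'(x_n)

Iteration 1:
  f(1.200000) = -5.672000
  f'(1.200000) = 2.320000
  x_1 = 1.200000 - (-5.672000)/2.320000 = 3.644828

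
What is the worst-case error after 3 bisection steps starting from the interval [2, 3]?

Bisection error bound: |error| ≤ (b-a)/2^n
|error| ≤ (3 - 2)/2^3 = 1/2^3
|error| ≤ 0.1250000000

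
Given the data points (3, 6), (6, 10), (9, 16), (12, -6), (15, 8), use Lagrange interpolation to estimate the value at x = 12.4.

Lagrange interpolation formula:
P(x) = Σ yᵢ × Lᵢ(x)
where Lᵢ(x) = Π_{j≠i} (x - xⱼ)/(xᵢ - xⱼ)

L_0(12.4) = (12.4 - 6)/(3 - 6) × (12.4 - 9)/(3 - 9) × (12.4 - 12)/(3 - 12) × (12.4 - 15)/(3 - 15) = -0.011641
L_1(12.4) = (12.4 - 3)/(6 - 3) × (12.4 - 9)/(6 - 9) × (12.4 - 12)/(6 - 12) × (12.4 - 15)/(6 - 15) = 0.068392
L_2(12.4) = (12.4 - 3)/(9 - 3) × (12.4 - 6)/(9 - 6) × (12.4 - 12)/(9 - 12) × (12.4 - 15)/(9 - 15) = -0.193106
L_3(12.4) = (12.4 - 3)/(12 - 3) × (12.4 - 6)/(12 - 6) × (12.4 - 9)/(12 - 9) × (12.4 - 15)/(12 - 15) = 1.094268
L_4(12.4) = (12.4 - 3)/(15 - 3) × (12.4 - 6)/(15 - 6) × (12.4 - 9)/(15 - 9) × (12.4 - 12)/(15 - 12) = 0.042087

P(12.4) = 6×L_0(12.4) + 10×L_1(12.4) + 16×L_2(12.4) + (-6)×L_3(12.4) + 8×L_4(12.4)
P(12.4) = -8.704540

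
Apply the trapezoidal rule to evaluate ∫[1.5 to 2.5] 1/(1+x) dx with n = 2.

f(x) = 1/(1+x)
a = 1.5, b = 2.5, n = 2
h = (b - a)/n = 0.500000

Trapezoidal rule: (h/2)[f(x₀) + 2f(x₁) + 2f(x₂) + ... + f(xₙ)]

x_0 = 1.5000, f(x_0) = 0.400000, coefficient = 1
x_1 = 2.0000, f(x_1) = 0.333333, coefficient = 2
x_2 = 2.5000, f(x_2) = 0.285714, coefficient = 1

I ≈ (0.500000/2) × 1.352381 = 0.338095
Exact value: 0.336472
Error: 0.001623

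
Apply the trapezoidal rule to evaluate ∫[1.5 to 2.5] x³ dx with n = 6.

f(x) = x³
a = 1.5, b = 2.5, n = 6
h = (b - a)/n = 0.166667

Trapezoidal rule: (h/2)[f(x₀) + 2f(x₁) + 2f(x₂) + ... + f(xₙ)]

x_0 = 1.5000, f(x_0) = 3.375000, coefficient = 1
x_1 = 1.6667, f(x_1) = 4.629630, coefficient = 2
x_2 = 1.8333, f(x_2) = 6.162037, coefficient = 2
x_3 = 2.0000, f(x_3) = 8.000000, coefficient = 2
x_4 = 2.1667, f(x_4) = 10.171296, coefficient = 2
x_5 = 2.3333, f(x_5) = 12.703704, coefficient = 2
x_6 = 2.5000, f(x_6) = 15.625000, coefficient = 1

I ≈ (0.166667/2) × 102.333333 = 8.527778
Exact value: 8.500000
Error: 0.027778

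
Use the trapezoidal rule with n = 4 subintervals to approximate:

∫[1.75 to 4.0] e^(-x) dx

f(x) = e^(-x)
a = 1.75, b = 4.0, n = 4
h = (b - a)/n = 0.562500

Trapezoidal rule: (h/2)[f(x₀) + 2f(x₁) + 2f(x₂) + ... + f(xₙ)]

x_0 = 1.7500, f(x_0) = 0.173774, coefficient = 1
x_1 = 2.3125, f(x_1) = 0.099013, coefficient = 2
x_2 = 2.8750, f(x_2) = 0.056416, coefficient = 2
x_3 = 3.4375, f(x_3) = 0.032145, coefficient = 2
x_4 = 4.0000, f(x_4) = 0.018316, coefficient = 1

I ≈ (0.562500/2) × 0.567239 = 0.159536
Exact value: 0.155458
Error: 0.004078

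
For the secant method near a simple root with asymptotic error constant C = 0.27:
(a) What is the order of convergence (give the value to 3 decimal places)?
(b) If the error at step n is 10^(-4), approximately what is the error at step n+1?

(a) Secant method has superlinear convergence with order φ = (1+√5)/2 ≈ 1.618.
    This means |e_{n+1}| ≈ C|e_n|^1.618.

(b) With |e_n| = 10^(-4) and C = 0.27:
    |e_{n+1}| ≈ 0.27 × (10^(-4))^1.618 = 0.27 × 10^(-6.47)

(a) ≈ 1.618 (golden ratio); (b) |e_{n+1}| ≈ 9.104e-08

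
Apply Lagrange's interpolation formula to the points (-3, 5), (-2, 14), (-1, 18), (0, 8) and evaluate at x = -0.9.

Lagrange interpolation formula:
P(x) = Σ yᵢ × Lᵢ(x)
where Lᵢ(x) = Π_{j≠i} (x - xⱼ)/(xᵢ - xⱼ)

L_0(-0.9) = (-0.9 - (-2))/(-3 - (-2)) × (-0.9 - (-1))/(-3 - (-1)) × (-0.9 - 0)/(-3 - 0) = 0.016500
L_1(-0.9) = (-0.9 - (-3))/(-2 - (-3)) × (-0.9 - (-1))/(-2 - (-1)) × (-0.9 - 0)/(-2 - 0) = -0.094500
L_2(-0.9) = (-0.9 - (-3))/(-1 - (-3)) × (-0.9 - (-2))/(-1 - (-2)) × (-0.9 - 0)/(-1 - 0) = 1.039500
L_3(-0.9) = (-0.9 - (-3))/(0 - (-3)) × (-0.9 - (-2))/(0 - (-2)) × (-0.9 - (-1))/(0 - (-1)) = 0.038500

P(-0.9) = 5×L_0(-0.9) + 14×L_1(-0.9) + 18×L_2(-0.9) + 8×L_3(-0.9)
P(-0.9) = 17.778500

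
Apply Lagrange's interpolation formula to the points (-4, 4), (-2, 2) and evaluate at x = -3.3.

Lagrange interpolation formula:
P(x) = Σ yᵢ × Lᵢ(x)
where Lᵢ(x) = Π_{j≠i} (x - xⱼ)/(xᵢ - xⱼ)

L_0(-3.3) = (-3.3 - (-2))/(-4 - (-2)) = 0.650000
L_1(-3.3) = (-3.3 - (-4))/(-2 - (-4)) = 0.350000

P(-3.3) = 4×L_0(-3.3) + 2×L_1(-3.3)
P(-3.3) = 3.300000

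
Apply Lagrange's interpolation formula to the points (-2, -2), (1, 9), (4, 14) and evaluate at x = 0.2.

Lagrange interpolation formula:
P(x) = Σ yᵢ × Lᵢ(x)
where Lᵢ(x) = Π_{j≠i} (x - xⱼ)/(xᵢ - xⱼ)

L_0(0.2) = (0.2 - 1)/(-2 - 1) × (0.2 - 4)/(-2 - 4) = 0.168889
L_1(0.2) = (0.2 - (-2))/(1 - (-2)) × (0.2 - 4)/(1 - 4) = 0.928889
L_2(0.2) = (0.2 - (-2))/(4 - (-2)) × (0.2 - 1)/(4 - 1) = -0.097778

P(0.2) = (-2)×L_0(0.2) + 9×L_1(0.2) + 14×L_2(0.2)
P(0.2) = 6.653333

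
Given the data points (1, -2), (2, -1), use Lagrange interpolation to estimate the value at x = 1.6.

Lagrange interpolation formula:
P(x) = Σ yᵢ × Lᵢ(x)
where Lᵢ(x) = Π_{j≠i} (x - xⱼ)/(xᵢ - xⱼ)

L_0(1.6) = (1.6 - 2)/(1 - 2) = 0.400000
L_1(1.6) = (1.6 - 1)/(2 - 1) = 0.600000

P(1.6) = (-2)×L_0(1.6) + (-1)×L_1(1.6)
P(1.6) = -1.400000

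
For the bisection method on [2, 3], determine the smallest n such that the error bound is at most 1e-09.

We need (b-a)/2^n ≤ 1e-09
(3 - 2)/2^n ≤ 1e-09
1/2^n ≤ 1e-09
2^n ≥ 1000000000
n ≥ log₂(1000000000) = 29.90
n ≥ 30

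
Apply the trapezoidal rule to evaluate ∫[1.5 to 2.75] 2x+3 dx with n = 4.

f(x) = 2x+3
a = 1.5, b = 2.75, n = 4
h = (b - a)/n = 0.312500

Trapezoidal rule: (h/2)[f(x₀) + 2f(x₁) + 2f(x₂) + ... + f(xₙ)]

x_0 = 1.5000, f(x_0) = 6.000000, coefficient = 1
x_1 = 1.8125, f(x_1) = 6.625000, coefficient = 2
x_2 = 2.1250, f(x_2) = 7.250000, coefficient = 2
x_3 = 2.4375, f(x_3) = 7.875000, coefficient = 2
x_4 = 2.7500, f(x_4) = 8.500000, coefficient = 1

I ≈ (0.312500/2) × 58.000000 = 9.062500
Exact value: 9.062500
Error: 0.000000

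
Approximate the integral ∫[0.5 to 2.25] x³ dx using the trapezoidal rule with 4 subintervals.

f(x) = x³
a = 0.5, b = 2.25, n = 4
h = (b - a)/n = 0.437500

Trapezoidal rule: (h/2)[f(x₀) + 2f(x₁) + 2f(x₂) + ... + f(xₙ)]

x_0 = 0.5000, f(x_0) = 0.125000, coefficient = 1
x_1 = 0.9375, f(x_1) = 0.823975, coefficient = 2
x_2 = 1.3750, f(x_2) = 2.599609, coefficient = 2
x_3 = 1.8125, f(x_3) = 5.954346, coefficient = 2
x_4 = 2.2500, f(x_4) = 11.390625, coefficient = 1

I ≈ (0.437500/2) × 30.271484 = 6.621887
Exact value: 6.391602
Error: 0.230286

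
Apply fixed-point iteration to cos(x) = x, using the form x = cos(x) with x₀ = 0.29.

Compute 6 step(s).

Equation: cos(x) = x
Fixed-point form: x = cos(x)
x₀ = 0.29

x_1 = g(0.290000) = 0.958244
x_2 = g(0.958244) = 0.574958
x_3 = g(0.574958) = 0.839215
x_4 = g(0.839215) = 0.668047
x_5 = g(0.668047) = 0.785033
x_6 = g(0.785033) = 0.707365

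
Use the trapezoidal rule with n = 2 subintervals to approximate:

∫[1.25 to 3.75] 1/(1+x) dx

f(x) = 1/(1+x)
a = 1.25, b = 3.75, n = 2
h = (b - a)/n = 1.250000

Trapezoidal rule: (h/2)[f(x₀) + 2f(x₁) + 2f(x₂) + ... + f(xₙ)]

x_0 = 1.2500, f(x_0) = 0.444444, coefficient = 1
x_1 = 2.5000, f(x_1) = 0.285714, coefficient = 2
x_2 = 3.7500, f(x_2) = 0.210526, coefficient = 1

I ≈ (1.250000/2) × 1.226399 = 0.766500
Exact value: 0.747214
Error: 0.019285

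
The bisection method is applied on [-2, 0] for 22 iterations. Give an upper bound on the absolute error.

Bisection error bound: |error| ≤ (b-a)/2^n
|error| ≤ (0 - (-2))/2^22 = 2/2^22
|error| ≤ 0.0000004768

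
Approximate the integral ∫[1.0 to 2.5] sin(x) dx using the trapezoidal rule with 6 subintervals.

f(x) = sin(x)
a = 1.0, b = 2.5, n = 6
h = (b - a)/n = 0.250000

Trapezoidal rule: (h/2)[f(x₀) + 2f(x₁) + 2f(x₂) + ... + f(xₙ)]

x_0 = 1.0000, f(x_0) = 0.841471, coefficient = 1
x_1 = 1.2500, f(x_1) = 0.948985, coefficient = 2
x_2 = 1.5000, f(x_2) = 0.997495, coefficient = 2
x_3 = 1.7500, f(x_3) = 0.983986, coefficient = 2
x_4 = 2.0000, f(x_4) = 0.909297, coefficient = 2
x_5 = 2.2500, f(x_5) = 0.778073, coefficient = 2
x_6 = 2.5000, f(x_6) = 0.598472, coefficient = 1

I ≈ (0.250000/2) × 10.675615 = 1.334452
Exact value: 1.341446
Error: 0.006994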